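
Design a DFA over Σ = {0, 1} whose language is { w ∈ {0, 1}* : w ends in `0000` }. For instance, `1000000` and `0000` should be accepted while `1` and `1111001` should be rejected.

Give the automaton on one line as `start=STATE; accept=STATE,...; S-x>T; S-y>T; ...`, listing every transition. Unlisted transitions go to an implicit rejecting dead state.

start=S0; accept=S4; S0-0>S1; S0-1>S0; S1-0>S2; S1-1>S0; S2-0>S3; S2-1>S0; S3-0>S4; S3-1>S0; S4-0>S4; S4-1>S0

Remember how much of `0000` the current input suffix matches. State S0 means no match yet; S1 means the last symbol is `0`; S2 means the last 2 symbols are `00`; S3 means the last 3 symbols are `000`; S4 means the last 4 symbols are `0000`. Only S4 accepts. On a mismatch, fall back to the longest proper suffix that is still a prefix of `0000`.
        0   1  
>  S0   S1  S0 
   S1   S2  S0 
   S2   S3  S0 
   S3   S4  S0 
 * S4   S4  S0 
(> = start, * = accepting)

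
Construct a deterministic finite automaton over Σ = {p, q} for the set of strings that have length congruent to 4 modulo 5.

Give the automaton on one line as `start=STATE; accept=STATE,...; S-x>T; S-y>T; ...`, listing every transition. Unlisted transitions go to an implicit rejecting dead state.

Count input length modulo 5: every symbol advances one step around the cycle A → B → C → D → E → A. Accept at E.
A 5-state machine:
       p  q 
>  A   B  B 
   B   C  C 
   C   D  D 
   D   E  E 
 * E   A  A 
(> = start, * = accepting)

start=A; accept=E; A-p>B; A-q>B; B-p>C; B-q>C; C-p>D; C-q>D; D-p>E; D-q>E; E-p>A; E-q>A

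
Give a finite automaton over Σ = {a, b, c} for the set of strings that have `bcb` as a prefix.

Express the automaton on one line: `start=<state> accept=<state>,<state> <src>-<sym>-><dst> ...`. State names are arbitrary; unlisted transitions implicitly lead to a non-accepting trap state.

start=q0 accept=q3 q0-a->q4 q0-b->q1 q0-c->q4 q1-a->q4 q1-b->q4 q1-c->q2 q2-a->q4 q2-b->q3 q2-c->q4 q3-a->q3 q3-b->q3 q3-c->q3 q4-a->q4 q4-b->q4 q4-c->q4

Walk along `bcb` while the input agrees: from q0 take `b` to q1, and so on. Any deviation drops to the rejecting sink q4. Once q3 is reached the prefix is confirmed and every continuation is accepted.
5 states suffice.
        a   b   c  
>  q0   q4  q1  q4 
   q1   q4  q4  q2 
   q2   q4  q3  q4 
 * q3   q3  q3  q3 
   q4   q4  q4  q4 
(> = start, * = accepting)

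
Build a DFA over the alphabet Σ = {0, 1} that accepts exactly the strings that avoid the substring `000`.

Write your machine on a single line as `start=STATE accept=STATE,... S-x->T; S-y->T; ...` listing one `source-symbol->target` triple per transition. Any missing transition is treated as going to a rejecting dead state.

Track partial matches of the forbidden pattern `000`. State s3 is a dead state reached once `000` has occurred; every other state accepts. s0 means no part of `000` is currently matched.
With 4 states:
        0   1  
>* s0   s1  s0 
 * s1   s2  s0 
 * s2   s3  s0 
   s3   s3  s3 
(> = start, * = accepting)

start=s0; accept=s0,s1,s2; s0-0->s1; s0-1->s0; s1-0->s2; s1-1->s0; s2-0->s3; s2-1->s0; s3-0->s3; s3-1->s3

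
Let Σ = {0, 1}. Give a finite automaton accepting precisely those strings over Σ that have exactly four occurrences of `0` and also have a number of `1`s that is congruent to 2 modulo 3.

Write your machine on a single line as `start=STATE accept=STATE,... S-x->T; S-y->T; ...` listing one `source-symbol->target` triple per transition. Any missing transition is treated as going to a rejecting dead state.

start=q0; accept=q15; q0-0->q1; q0-1->q2; q1-0->q3; q1-1->q4; q2-0->q4; q2-1->q5; q3-0->q6; q3-1->q7; q4-0->q7; q4-1->q8; q5-0->q8; q5-1->q0; q6-0->q9; q6-1->q10; q7-0->q10; q7-1->q11; q8-0->q11; q8-1->q1; q9-0->q12; q9-1->q13; q10-0->q13; q10-1->q14; q11-0->q14; q11-1->q3; q12-0->q12; q12-1->q12; q13-0->q12; q13-1->q15; q14-0->q15; q14-1->q6; q15-0->q12; q15-1->q9

Build one automaton per condition and run them in lockstep. One (6 states) tracks the count of `0`s, saturating at 5; the other (3 states) tracks the count of `1`s modulo 3. Each combined state is a pair, one component from each; accept when both components accept. After merging equivalent states the machine shrinks.
With 16 states:
          0    1  
>  q0     q1   q2 
   q1     q3   q4 
   q2     q4   q5 
   q3     q6   q7 
   q4     q7   q8 
   q5     q8   q0 
   q6     q9  q10 
   q7    q10  q11 
   q8    q11   q1 
   q9    q12  q13 
   q10   q13  q14 
   q11   q14   q3 
   q12   q12  q12 
   q13   q12  q15 
   q14   q15   q6 
 * q15   q12   q9 
(> = start, * = accepting)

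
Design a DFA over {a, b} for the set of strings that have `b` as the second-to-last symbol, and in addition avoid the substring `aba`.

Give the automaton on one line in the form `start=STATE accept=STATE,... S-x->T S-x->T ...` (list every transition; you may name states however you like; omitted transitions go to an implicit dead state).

start=q0 accept=q4,q5 q0-a->q1 q0-b->q2 q1-a->q1 q1-b->q3 q2-a->q4 q2-b->q5 q3-a->q6 q3-b->q5 q4-a->q1 q4-b->q3 q5-a->q4 q5-b->q5 q6-a->q6 q6-b->q6

Handle the two conditions separately and then intersect. One (7 states) tracks the last 2 symbols read; the other (4 states) tracks partial matches of the forbidden pattern `aba`. Each combined state is a pair, one component from each; accept when both components accept. After merging equivalent states the machine shrinks.
A 7-state machine:
        a   b  
>  q0   q1  q2 
   q1   q1  q3 
   q2   q4  q5 
   q3   q6  q5 
 * q4   q1  q3 
 * q5   q4  q5 
   q6   q6  q6 
(> = start, * = accepting)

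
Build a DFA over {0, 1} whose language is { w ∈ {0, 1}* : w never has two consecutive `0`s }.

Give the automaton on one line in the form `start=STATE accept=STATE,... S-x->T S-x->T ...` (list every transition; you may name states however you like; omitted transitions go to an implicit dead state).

start=q0 accept=q0,q1 q0-0->q1 q0-1->q0 q1-0->q2 q1-1->q0 q2-0->q2 q2-1->q2

Track partial matches of the forbidden pattern `00`. State q2 is a dead state reached once `00` has occurred; every other state accepts. q0 means no part of `00` is currently matched.
        0   1  
>* q0   q1  q0 
 * q1   q2  q0 
   q2   q2  q2 
(> = start, * = accepting)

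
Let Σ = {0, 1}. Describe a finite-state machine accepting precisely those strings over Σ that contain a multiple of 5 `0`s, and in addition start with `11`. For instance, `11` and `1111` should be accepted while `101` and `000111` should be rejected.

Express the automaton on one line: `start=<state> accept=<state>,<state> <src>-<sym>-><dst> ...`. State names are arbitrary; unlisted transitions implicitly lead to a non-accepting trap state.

Run two small machines in parallel and take their product. The first has 5 states tracking the count of `0`s modulo 5; the second has 4 states tracking whether the input so far still matches the prefix `11`. A product state is a pair (one from each), accepting exactly when both do.
With 12 states:
       0  1 
>  A   B  C 
   B   D  B 
   C   B  E 
   D   F  D 
 * E   G  E 
   F   H  F 
   G   I  G 
   H   J  H 
   I   K  I 
   J   B  J 
   K   L  K 
   L   E  L 
(> = start, * = accepting)

start=A accept=E A-0->B A-1->C B-0->D B-1->B C-0->B C-1->E D-0->F D-1->D E-0->G E-1->E F-0->H F-1->F G-0->I G-1->G H-0->J H-1->H I-0->K I-1->I J-0->B J-1->J K-0->L K-1->K L-0->E L-1->L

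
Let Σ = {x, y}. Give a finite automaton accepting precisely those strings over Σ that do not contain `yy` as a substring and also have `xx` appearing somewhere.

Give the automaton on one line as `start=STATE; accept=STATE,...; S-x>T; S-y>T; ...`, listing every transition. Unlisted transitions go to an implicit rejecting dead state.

start=S0; accept=S3,S5; S0-x>S1; S0-y>S2; S1-x>S3; S1-y>S2; S2-x>S1; S2-y>S4; S3-x>S3; S3-y>S5; S4-x>S4; S4-y>S4; S5-x>S3; S5-y>S4

Run two small machines in parallel and take their product. One (3 states) tracks partial matches of the forbidden pattern `yy`; the other (3 states) tracks whether and how much of `xx` has been seen. Each combined state is a pair, one component from each; accept when both components accept. Equivalent product states are then merged.
6 states suffice.
        x   y  
>  S0   S1  S2 
   S1   S3  S2 
   S2   S1  S4 
 * S3   S3  S5 
   S4   S4  S4 
 * S5   S3  S4 
(> = start, * = accepting)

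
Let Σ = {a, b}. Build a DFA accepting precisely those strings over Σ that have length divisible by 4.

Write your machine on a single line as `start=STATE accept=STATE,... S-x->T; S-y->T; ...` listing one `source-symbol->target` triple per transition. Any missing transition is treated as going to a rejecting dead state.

start=s0; accept=s0; s0-a->s1; s0-b->s1; s1-a->s2; s1-b->s2; s2-a->s3; s2-b->s3; s3-a->s0; s3-b->s0

Count input length modulo 4: every symbol advances one step around the cycle s0 → s1 → s2 → s3 → s0. Accept at s0.
With 4 states:
        a   b  
>* s0   s1  s1 
   s1   s2  s2 
   s2   s3  s3 
   s3   s0  s0 
(> = start, * = accepting)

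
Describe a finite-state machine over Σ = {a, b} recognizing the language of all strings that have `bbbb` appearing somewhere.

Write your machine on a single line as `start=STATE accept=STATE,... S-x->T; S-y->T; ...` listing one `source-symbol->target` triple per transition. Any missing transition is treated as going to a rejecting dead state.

Track how much of `bbbb` has been matched so far: state s0 is no progress, s4 is the absorbing accept state reached once `bbbb` has occurred. Intermediate states record partial matches; on a mismatch, fall back to the longest reusable overlap.
        a   b  
>  s0   s0  s1 
   s1   s0  s2 
   s2   s0  s3 
   s3   s0  s4 
 * s4   s4  s4 
(> = start, * = accepting)

start=s0; accept=s4; s0-a->s0; s0-b->s1; s1-a->s0; s1-b->s2; s2-a->s0; s2-b->s3; s3-a->s0; s3-b->s4; s4-a->s4; s4-b->s4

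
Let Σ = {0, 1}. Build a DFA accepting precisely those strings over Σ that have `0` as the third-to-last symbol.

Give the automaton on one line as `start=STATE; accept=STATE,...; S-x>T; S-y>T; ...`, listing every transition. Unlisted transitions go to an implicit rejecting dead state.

start=s0; accept=s7,s8,s9,s10; s0-0>s1; s0-1>s2; s1-0>s3; s1-1>s4; s2-0>s5; s2-1>s6; s3-0>s7; s3-1>s8; s4-0>s9; s4-1>s10; s5-0>s11; s5-1>s12; s6-0>s13; s6-1>s14; s7-0>s7; s7-1>s8; s8-0>s9; s8-1>s10; s9-0>s11; s9-1>s12; s10-0>s13; s10-1>s14; s11-0>s7; s11-1>s8; s12-0>s9; s12-1>s10; s13-0>s11; s13-1>s12; s14-0>s13; s14-1>s14

A DFA must remember the last 3 symbols (since which symbol is third-to-last isn't known until the input ends). Use one state per possible window of the last ≤3 symbols; accept from those whose window starts with `0`.
15 states suffice.
          0    1  
>  s0     s1   s2 
   s1     s3   s4 
   s2     s5   s6 
   s3     s7   s8 
   s4     s9  s10 
   s5    s11  s12 
   s6    s13  s14 
 * s7     s7   s8 
 * s8     s9  s10 
 * s9    s11  s12 
 * s10   s13  s14 
   s11    s7   s8 
   s12    s9  s10 
   s13   s11  s12 
   s14   s13  s14 
(> = start, * = accepting)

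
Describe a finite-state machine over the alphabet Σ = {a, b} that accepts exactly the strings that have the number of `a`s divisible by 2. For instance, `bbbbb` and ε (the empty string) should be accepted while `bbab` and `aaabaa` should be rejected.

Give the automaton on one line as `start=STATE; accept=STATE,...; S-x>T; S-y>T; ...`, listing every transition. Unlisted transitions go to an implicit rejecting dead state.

The only thing that matters is how many `a`s have appeared, reduced mod 2. Use one state per residue: s0 for 0, …, s1 for 1. Reading `a` moves to the next residue; anything else stays put. s0 is accepting.
A 2-state machine:
        a   b  
>* s0   s1  s0 
   s1   s0  s1 
(> = start, * = accepting)

start=s0; accept=s0; s0-a>s1; s0-b>s0; s1-a>s0; s1-b>s1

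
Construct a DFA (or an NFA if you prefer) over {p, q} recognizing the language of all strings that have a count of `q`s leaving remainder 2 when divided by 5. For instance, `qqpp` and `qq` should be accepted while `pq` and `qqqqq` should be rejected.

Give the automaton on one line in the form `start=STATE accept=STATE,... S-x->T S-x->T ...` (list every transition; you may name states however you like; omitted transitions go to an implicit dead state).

The only thing that matters is how many `q`s have appeared, reduced mod 5. Use one state per residue: s0 for 0, …, s4 for 4. Reading `q` moves to the next residue; anything else stays put. s2 is accepting.
With 5 states:
        p   q  
>  s0   s0  s1 
   s1   s1  s2 
 * s2   s2  s3 
   s3   s3  s4 
   s4   s4  s0 
(> = start, * = accepting)

start=s0 accept=s2 s0-p->s0 s0-q->s1 s1-p->s1 s1-q->s2 s2-p->s2 s2-q->s3 s3-p->s3 s3-q->s4 s4-p->s4 s4-q->s0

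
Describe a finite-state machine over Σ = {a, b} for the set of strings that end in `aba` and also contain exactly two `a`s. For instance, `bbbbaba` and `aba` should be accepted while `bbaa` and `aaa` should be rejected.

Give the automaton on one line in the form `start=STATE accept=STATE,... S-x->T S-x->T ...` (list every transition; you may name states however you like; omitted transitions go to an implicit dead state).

start=q0 accept=q4 q0-a->q1 q0-b->q0 q1-a->q2 q1-b->q3 q2-a->q2 q2-b->q2 q3-a->q4 q3-b->q2 q4-a->q2 q4-b->q2

Run two small machines in parallel and take their product. One (4 states) tracks how much of the suffix `aba` has currently been matched; the other (4 states) tracks the count of `a`s, saturating at 3. Each combined state is a pair, one component from each; accept when both components accept. After merging equivalent states the machine shrinks.
        a   b  
>  q0   q1  q0 
   q1   q2  q3 
   q2   q2  q2 
   q3   q4  q2 
 * q4   q2  q2 
(> = start, * = accepting)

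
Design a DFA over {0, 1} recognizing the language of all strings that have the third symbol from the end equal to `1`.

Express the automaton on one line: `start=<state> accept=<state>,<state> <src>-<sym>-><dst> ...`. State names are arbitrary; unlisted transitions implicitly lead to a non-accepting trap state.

A DFA must remember the last 3 symbols (since which symbol is third-to-last isn't known until the input ends). Use one state per possible window of the last ≤3 symbols; accept from those whose window starts with `1`.
15 states suffice.
          0    1  
>  q0     q1   q2 
   q1     q3   q4 
   q2     q5   q6 
   q3     q7   q8 
   q4     q9  q10 
   q5    q11  q12 
   q6    q13  q14 
   q7     q7   q8 
   q8     q9  q10 
   q9    q11  q12 
   q10   q13  q14 
 * q11    q7   q8 
 * q12    q9  q10 
 * q13   q11  q12 
 * q14   q13  q14 
(> = start, * = accepting)

start=q0 accept=q11,q12,q13,q14 q0-0->q1 q0-1->q2 q1-0->q3 q1-1->q4 q2-0->q5 q2-1->q6 q3-0->q7 q3-1->q8 q4-0->q9 q4-1->q10 q5-0->q11 q5-1->q12 q6-0->q13 q6-1->q14 q7-0->q7 q7-1->q8 q8-0->q9 q8-1->q10 q9-0->q11 q9-1->q12 q10-0->q13 q10-1->q14 q11-0->q7 q11-1->q8 q12-0->q9 q12-1->q10 q13-0->q11 q13-1->q12 q14-0->q13 q14-1->q14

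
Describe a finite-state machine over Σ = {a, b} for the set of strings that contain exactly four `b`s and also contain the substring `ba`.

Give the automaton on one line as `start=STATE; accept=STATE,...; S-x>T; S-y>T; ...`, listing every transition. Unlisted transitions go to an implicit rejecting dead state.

Build one automaton per condition and run them in lockstep. One (6 states) tracks the count of `b`s, saturating at 5; the other (3 states) tracks whether and how much of `ba` has been seen. Each combined state is a pair, one component from each; accept when both components accept. Equivalent product states are then merged.
A 10-state machine:
        a   b  
>  q0   q0  q1 
   q1   q2  q3 
   q2   q2  q4 
   q3   q4  q5 
   q4   q4  q6 
   q5   q6  q7 
   q6   q6  q8 
   q7   q8  q9 
 * q8   q8  q9 
   q9   q9  q9 
(> = start, * = accepting)

start=q0; accept=q8; q0-a>q0; q0-b>q1; q1-a>q2; q1-b>q3; q2-a>q2; q2-b>q4; q3-a>q4; q3-b>q5; q4-a>q4; q4-b>q6; q5-a>q6; q5-b>q7; q6-a>q6; q6-b>q8; q7-a>q8; q7-b>q9; q8-a>q8; q8-b>q9; q9-a>q9; q9-b>q9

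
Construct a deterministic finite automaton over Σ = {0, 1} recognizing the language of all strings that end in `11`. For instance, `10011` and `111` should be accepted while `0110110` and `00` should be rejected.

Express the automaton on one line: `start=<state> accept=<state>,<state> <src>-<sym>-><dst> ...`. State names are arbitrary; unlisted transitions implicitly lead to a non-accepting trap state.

start=A accept=C A-0->A A-1->B B-0->A B-1->C C-0->A C-1->C

Remember how much of `11` the current input suffix matches. State A means no match yet; B means the last symbol is `1`; C means the last 2 symbols are `11`. Only C accepts. On a mismatch, fall back to the longest proper suffix that is still a prefix of `11`.
       0  1 
>  A   A  B 
   B   A  C 
 * C   A  C 
(> = start, * = accepting)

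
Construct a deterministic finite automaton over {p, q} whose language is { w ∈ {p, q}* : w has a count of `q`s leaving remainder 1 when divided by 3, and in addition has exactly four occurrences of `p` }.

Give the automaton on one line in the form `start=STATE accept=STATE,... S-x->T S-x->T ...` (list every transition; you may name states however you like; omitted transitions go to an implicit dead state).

Run two small machines in parallel and take their product. One (3 states) tracks the count of `q`s modulo 3; the other (6 states) tracks the count of `p`s, saturating at 5. Each combined state is a pair, one component from each; accept when both components accept. Minimizing collapses redundant product states.
16 states suffice.
       p  q 
>  A   B  C 
   B   D  E 
   C   E  F 
   D   G  H 
   E   H  I 
   F   I  A 
   G   J  K 
   H   K  L 
   I   L  B 
   J   M  N 
   K   N  O 
   L   O  D 
   M   M  M 
 * N   M  P 
   O   P  G 
   P   M  J 
(> = start, * = accepting)

start=A accept=N A-p->B A-q->C B-p->D B-q->E C-p->E C-q->F D-p->G D-q->H E-p->H E-q->I F-p->I F-q->A G-p->J G-q->K H-p->K H-q->L I-p->L I-q->B J-p->M J-q->N K-p->N K-q->O L-p->O L-q->D M-p->M M-q->M N-p->M N-q->P O-p->P O-q->G P-p->M P-q->J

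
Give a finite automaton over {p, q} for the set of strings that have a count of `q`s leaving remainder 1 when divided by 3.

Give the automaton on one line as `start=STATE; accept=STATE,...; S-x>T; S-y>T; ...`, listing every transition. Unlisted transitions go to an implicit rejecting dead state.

The only thing that matters is how many `q`s have appeared, reduced mod 3. Use one state per residue: S0 for 0, …, S2 for 2. Reading `q` moves to the next residue; anything else stays put. S1 is accepting.
A 3-state machine:
        p   q  
>  S0   S0  S1 
 * S1   S1  S2 
   S2   S2  S0 
(> = start, * = accepting)

start=S0; accept=S1; S0-p>S0; S0-q>S1; S1-p>S1; S1-q>S2; S2-p>S2; S2-q>S0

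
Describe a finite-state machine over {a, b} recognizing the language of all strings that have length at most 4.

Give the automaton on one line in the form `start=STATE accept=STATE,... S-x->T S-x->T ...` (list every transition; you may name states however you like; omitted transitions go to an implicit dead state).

start=q0 accept=q0,q1,q2,q3,q4 q0-a->q1 q0-b->q1 q1-a->q2 q1-b->q2 q2-a->q3 q2-b->q3 q3-a->q4 q3-b->q4 q4-a->q5 q4-b->q5 q5-a->q5 q5-b->q5

Count input length up to 5: every symbol moves from q0 toward q5, which means 'more than 4' and absorbs. Accept from {q0, q1, q2, q3, q4}.
6 states suffice.
        a   b  
>* q0   q1  q1 
 * q1   q2  q2 
 * q2   q3  q3 
 * q3   q4  q4 
 * q4   q5  q5 
   q5   q5  q5 
(> = start, * = accepting)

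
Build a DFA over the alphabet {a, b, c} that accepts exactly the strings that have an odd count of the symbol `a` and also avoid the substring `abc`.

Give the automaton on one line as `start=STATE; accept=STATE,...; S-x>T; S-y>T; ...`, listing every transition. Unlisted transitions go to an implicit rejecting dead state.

Run two small machines in parallel and take their product. One (2 states) tracks the count of `a`s modulo 2; the other (4 states) tracks partial matches of the forbidden pattern `abc`. Each combined state is a pair, one component from each; accept when both components accept.
8 states suffice.
        a   b   c  
>  q0   q1  q0  q0 
 * q1   q2  q3  q4 
   q2   q1  q5  q0 
 * q3   q2  q4  q6 
 * q4   q2  q4  q4 
   q5   q1  q0  q7 
   q6   q7  q6  q6 
   q7   q6  q7  q7 
(> = start, * = accepting)

start=q0; accept=q1,q3,q4; q0-a>q1; q0-b>q0; q0-c>q0; q1-a>q2; q1-b>q3; q1-c>q4; q2-a>q1; q2-b>q5; q2-c>q0; q3-a>q2; q3-b>q4; q3-c>q6; q4-a>q2; q4-b>q4; q4-c>q4; q5-a>q1; q5-b>q0; q5-c>q7; q6-a>q7; q6-b>q6; q6-c>q6; q7-a>q6; q7-b>q7; q7-c>q7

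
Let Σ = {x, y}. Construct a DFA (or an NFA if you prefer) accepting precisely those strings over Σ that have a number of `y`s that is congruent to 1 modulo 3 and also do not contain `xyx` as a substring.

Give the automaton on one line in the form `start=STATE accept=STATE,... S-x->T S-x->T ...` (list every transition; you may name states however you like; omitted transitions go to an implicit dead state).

start=S0 accept=S2,S3,S4 S0-x->S1 S0-y->S2 S1-x->S1 S1-y->S3 S2-x->S4 S2-y->S5 S3-x->S6 S3-y->S5 S4-x->S4 S4-y->S7 S5-x->S8 S5-y->S0 S6-x->S6 S6-y->S9 S7-x->S9 S7-y->S0 S8-x->S8 S8-y->S10 S9-x->S9 S9-y->S11 S10-x->S11 S10-y->S2 S11-x->S11 S11-y->S6

Build one automaton per condition and run them in lockstep. The first has 3 states tracking the count of `y`s modulo 3; the second has 4 states tracking partial matches of the forbidden pattern `xyx`. A product state is a pair (one from each), accepting exactly when both do.
12 states suffice.
          x    y  
>  S0     S1   S2 
   S1     S1   S3 
 * S2     S4   S5 
 * S3     S6   S5 
 * S4     S4   S7 
   S5     S8   S0 
   S6     S6   S9 
   S7     S9   S0 
   S8     S8  S10 
   S9     S9  S11 
   S10   S11   S2 
   S11   S11   S6 
(> = start, * = accepting)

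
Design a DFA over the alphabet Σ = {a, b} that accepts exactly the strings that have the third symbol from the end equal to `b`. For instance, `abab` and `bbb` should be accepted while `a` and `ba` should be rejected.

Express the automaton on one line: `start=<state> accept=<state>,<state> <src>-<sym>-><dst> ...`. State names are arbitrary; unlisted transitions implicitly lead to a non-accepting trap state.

start=q0 accept=q11,q12,q13,q14 q0-a->q1 q0-b->q2 q1-a->q3 q1-b->q4 q2-a->q5 q2-b->q6 q3-a->q7 q3-b->q8 q4-a->q9 q4-b->q10 q5-a->q11 q5-b->q12 q6-a->q13 q6-b->q14 q7-a->q7 q7-b->q8 q8-a->q9 q8-b->q10 q9-a->q11 q9-b->q12 q10-a->q13 q10-b->q14 q11-a->q7 q11-b->q8 q12-a->q9 q12-b->q10 q13-a->q11 q13-b->q12 q14-a->q13 q14-b->q14

Because acceptance depends on a position counted from the end, the machine has to buffer the most recent 3 symbols. Make each state the string of the last up-to-3 symbols read; on input `x` shift the window left and append `x`. Accept when the buffered window has length 3 and begins with `b`.
With 15 states:
          a    b  
>  q0     q1   q2 
   q1     q3   q4 
   q2     q5   q6 
   q3     q7   q8 
   q4     q9  q10 
   q5    q11  q12 
   q6    q13  q14 
   q7     q7   q8 
   q8     q9  q10 
   q9    q11  q12 
   q10   q13  q14 
 * q11    q7   q8 
 * q12    q9  q10 
 * q13   q11  q12 
 * q14   q13  q14 
(> = start, * = accepting)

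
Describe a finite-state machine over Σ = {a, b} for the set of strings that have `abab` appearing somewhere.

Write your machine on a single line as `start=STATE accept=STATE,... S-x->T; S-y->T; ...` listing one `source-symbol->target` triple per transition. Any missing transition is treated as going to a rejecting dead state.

start=s0; accept=s4; s0-a->s1; s0-b->s0; s1-a->s1; s1-b->s2; s2-a->s3; s2-b->s0; s3-a->s1; s3-b->s4; s4-a->s4; s4-b->s4

States s0..s3 record the length of the longest prefix of `abab` that matches the current input suffix. Reaching s4 means `abab` has been seen, and we stay there forever. Accept from s4.
5 states suffice.
        a   b  
>  s0   s1  s0 
   s1   s1  s2 
   s2   s3  s0 
   s3   s1  s4 
 * s4   s4  s4 
(> = start, * = accepting)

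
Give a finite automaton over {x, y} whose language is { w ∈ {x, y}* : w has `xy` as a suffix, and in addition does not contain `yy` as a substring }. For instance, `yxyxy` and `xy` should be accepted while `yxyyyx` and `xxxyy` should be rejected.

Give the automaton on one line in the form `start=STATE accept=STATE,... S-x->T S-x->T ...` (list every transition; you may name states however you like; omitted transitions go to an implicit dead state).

start=q0 accept=q3 q0-x->q1 q0-y->q2 q1-x->q1 q1-y->q3 q2-x->q1 q2-y->q4 q3-x->q1 q3-y->q4 q4-x->q5 q4-y->q4 q5-x->q5 q5-y->q6 q6-x->q5 q6-y->q4

Run two small machines in parallel and take their product. One (3 states) tracks how much of the suffix `xy` has currently been matched; the other (3 states) tracks partial matches of the forbidden pattern `yy`. Each combined state is a pair, one component from each; accept when both components accept.
A 7-state machine:
        x   y  
>  q0   q1  q2 
   q1   q1  q3 
   q2   q1  q4 
 * q3   q1  q4 
   q4   q5  q4 
   q5   q5  q6 
   q6   q5  q4 
(> = start, * = accepting)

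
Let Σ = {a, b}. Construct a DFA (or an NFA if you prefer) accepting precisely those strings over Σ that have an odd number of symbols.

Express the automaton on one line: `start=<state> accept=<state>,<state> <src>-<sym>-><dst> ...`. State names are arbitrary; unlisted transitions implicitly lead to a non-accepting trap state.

start=S0 accept=S1 S0-a->S1 S0-b->S1 S1-a->S0 S1-b->S0

Count input length modulo 2: every symbol advances one step around the cycle S0 → S1 → S0. Accept at S1.
With 2 states:
        a   b  
>  S0   S1  S1 
 * S1   S0  S0 
(> = start, * = accepting)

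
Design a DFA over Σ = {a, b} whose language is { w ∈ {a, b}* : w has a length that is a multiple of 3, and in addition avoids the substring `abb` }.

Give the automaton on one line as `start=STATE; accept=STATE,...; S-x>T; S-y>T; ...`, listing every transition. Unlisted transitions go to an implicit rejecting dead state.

Run two small machines in parallel and take their product. One (3 states) tracks the input length modulo 3; the other (4 states) tracks partial matches of the forbidden pattern `abb`. Each combined state is a pair, one component from each; accept when both components accept.
A 12-state machine:
          a    b  
>* q0     q1   q2 
   q1     q3   q4 
   q2     q3   q5 
   q3     q6   q7 
   q4     q6   q8 
   q5     q6   q0 
 * q6     q1   q9 
 * q7     q1  q10 
   q8    q10  q10 
   q9     q3  q11 
   q10   q11  q11 
   q11    q8   q8 
(> = start, * = accepting)

start=q0; accept=q0,q6,q7; q0-a>q1; q0-b>q2; q1-a>q3; q1-b>q4; q2-a>q3; q2-b>q5; q3-a>q6; q3-b>q7; q4-a>q6; q4-b>q8; q5-a>q6; q5-b>q0; q6-a>q1; q6-b>q9; q7-a>q1; q7-b>q10; q8-a>q10; q8-b>q10; q9-a>q3; q9-b>q11; q10-a>q11; q10-b>q11; q11-a>q8; q11-b>q8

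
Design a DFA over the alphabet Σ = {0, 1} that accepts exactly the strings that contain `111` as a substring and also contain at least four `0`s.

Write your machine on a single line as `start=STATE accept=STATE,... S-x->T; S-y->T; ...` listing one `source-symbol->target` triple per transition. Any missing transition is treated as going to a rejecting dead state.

Run two small machines in parallel and take their product. The first has 4 states tracking whether and how much of `111` has been seen; the second has 6 states tracking the count of `0`s, saturating at 5. A product state is a pair (one from each), accepting exactly when both do.
A 24-state machine:
       0  1 
>  A   B  C 
   B   D  E 
   C   B  F 
   D   G  H 
   E   D  I 
   F   B  J 
   G   K  L 
   H   G  M 
   I   D  N 
   J   N  J 
   K   O  P 
   L   K  Q 
   M   G  R 
   N   R  N 
   O   O  S 
   P   O  T 
   Q   K  U 
   R   U  R 
   S   O  V 
   T   O  W 
   U   W  U 
   V   O  X 
 * W   X  W 
 * X   X  X 
(> = start, * = accepting)

start=A; accept=W,X; A-0->B; A-1->C; B-0->D; B-1->E; C-0->B; C-1->F; D-0->G; D-1->H; E-0->D; E-1->I; F-0->B; F-1->J; G-0->K; G-1->L; H-0->G; H-1->M; I-0->D; I-1->N; J-0->N; J-1->J; K-0->O; K-1->P; L-0->K; L-1->Q; M-0->G; M-1->R; N-0->R; N-1->N; O-0->O; O-1->S; P-0->O; P-1->T; Q-0->K; Q-1->U; R-0->U; R-1->R; S-0->O; S-1->V; T-0->O; T-1->W; U-0->W; U-1->U; V-0->O; V-1->X; W-0->X; W-1->W; X-0->X; X-1->X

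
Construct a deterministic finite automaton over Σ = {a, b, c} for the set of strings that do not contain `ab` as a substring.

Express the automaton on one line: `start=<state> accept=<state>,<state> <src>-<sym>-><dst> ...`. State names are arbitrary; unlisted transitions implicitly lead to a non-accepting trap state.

This is the complement of 'contains `ab`'. Use the same substring-matching states — q0 through q2 holding how much of `ab` has just been matched — but flip the accepting set: everything except the trap q2 accepts.
A 3-state machine:
        a   b   c  
>* q0   q1  q0  q0 
 * q1   q1  q2  q0 
   q2   q2  q2  q2 
(> = start, * = accepting)

start=q0 accept=q0,q1 q0-a->q1 q0-b->q0 q0-c->q0 q1-a->q1 q1-b->q2 q1-c->q0 q2-a->q2 q2-b->q2 q2-c->q2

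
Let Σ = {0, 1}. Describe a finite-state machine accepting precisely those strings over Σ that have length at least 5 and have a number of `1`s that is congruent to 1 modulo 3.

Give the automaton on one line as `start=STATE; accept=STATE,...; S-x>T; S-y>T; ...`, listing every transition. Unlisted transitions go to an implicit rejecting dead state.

Build one automaton per condition and run them in lockstep. The first has 7 states tracking the input length, saturating at 6; the second has 3 states tracking the count of `1`s modulo 3. A product state is a pair (one from each), accepting exactly when both do. Equivalent product states are then merged.
With 12 states:
          0    1  
>  S0     S1   S2 
   S1     S3   S4 
   S2     S4   S5 
   S3     S6   S7 
   S4     S7   S8 
   S5     S8   S6 
   S6     S9  S10 
   S7    S10   S8 
   S8     S8   S9 
   S9     S9  S11 
   S10   S11   S8 
 * S11   S11   S8 
(> = start, * = accepting)

start=S0; accept=S11; S0-0>S1; S0-1>S2; S1-0>S3; S1-1>S4; S2-0>S4; S2-1>S5; S3-0>S6; S3-1>S7; S4-0>S7; S4-1>S8; S5-0>S8; S5-1>S6; S6-0>S9; S6-1>S10; S7-0>S10; S7-1>S8; S8-0>S8; S8-1>S9; S9-0>S9; S9-1>S11; S10-0>S11; S10-1>S8; S11-0>S11; S11-1>S8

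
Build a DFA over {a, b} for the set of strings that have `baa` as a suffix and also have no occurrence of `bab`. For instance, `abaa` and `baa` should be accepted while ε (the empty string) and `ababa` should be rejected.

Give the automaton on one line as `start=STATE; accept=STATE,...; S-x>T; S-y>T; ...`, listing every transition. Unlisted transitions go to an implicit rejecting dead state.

start=s0; accept=s3; s0-a>s0; s0-b>s1; s1-a>s2; s1-b>s1; s2-a>s3; s2-b>s4; s3-a>s0; s3-b>s1; s4-a>s4; s4-b>s4

Run two small machines in parallel and take their product. One (4 states) tracks how much of the suffix `baa` has currently been matched; the other (4 states) tracks partial matches of the forbidden pattern `bab`. Each combined state is a pair, one component from each; accept when both components accept. Equivalent product states are then merged.
5 states suffice.
        a   b  
>  s0   s0  s1 
   s1   s2  s1 
   s2   s3  s4 
 * s3   s0  s1 
   s4   s4  s4 
(> = start, * = accepting)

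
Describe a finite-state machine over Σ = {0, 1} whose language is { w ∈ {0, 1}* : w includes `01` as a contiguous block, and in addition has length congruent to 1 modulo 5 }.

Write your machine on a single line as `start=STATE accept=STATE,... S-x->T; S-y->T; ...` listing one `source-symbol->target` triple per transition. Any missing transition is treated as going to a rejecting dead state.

start=q0; accept=q14; q0-0->q1; q0-1->q2; q1-0->q3; q1-1->q4; q2-0->q3; q2-1->q5; q3-0->q6; q3-1->q7; q4-0->q7; q4-1->q7; q5-0->q6; q5-1->q8; q6-0->q9; q6-1->q10; q7-0->q10; q7-1->q10; q8-0->q9; q8-1->q11; q9-0->q12; q9-1->q13; q10-0->q13; q10-1->q13; q11-0->q12; q11-1->q0; q12-0->q1; q12-1->q14; q13-0->q14; q13-1->q14; q14-0->q4; q14-1->q4

Handle the two conditions separately and then intersect. The first has 3 states tracking whether and how much of `01` has been seen; the second has 5 states tracking the input length modulo 5. A product state is a pair (one from each), accepting exactly when both do.
15 states suffice.
          0    1  
>  q0     q1   q2 
   q1     q3   q4 
   q2     q3   q5 
   q3     q6   q7 
   q4     q7   q7 
   q5     q6   q8 
   q6     q9  q10 
   q7    q10  q10 
   q8     q9  q11 
   q9    q12  q13 
   q10   q13  q13 
   q11   q12   q0 
   q12    q1  q14 
   q13   q14  q14 
 * q14    q4   q4 
(> = start, * = accepting)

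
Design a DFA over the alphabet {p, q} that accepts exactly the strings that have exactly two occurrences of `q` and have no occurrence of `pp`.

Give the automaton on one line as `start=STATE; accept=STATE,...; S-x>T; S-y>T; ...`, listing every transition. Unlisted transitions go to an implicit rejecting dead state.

Build one automaton per condition and run them in lockstep. The first has 4 states tracking the count of `q`s, saturating at 3; the second has 3 states tracking partial matches of the forbidden pattern `pp`. A product state is a pair (one from each), accepting exactly when both do. Equivalent product states are then merged.
With 7 states:
       p  q 
>  A   B  C 
   B   D  C 
   C   E  F 
   D   D  D 
   E   D  F 
 * F   G  D 
 * G   D  D 
(> = start, * = accepting)

start=A; accept=F,G; A-p>B; A-q>C; B-p>D; B-q>C; C-p>E; C-q>F; D-p>D; D-q>D; E-p>D; E-q>F; F-p>G; F-q>D; G-p>D; G-q>D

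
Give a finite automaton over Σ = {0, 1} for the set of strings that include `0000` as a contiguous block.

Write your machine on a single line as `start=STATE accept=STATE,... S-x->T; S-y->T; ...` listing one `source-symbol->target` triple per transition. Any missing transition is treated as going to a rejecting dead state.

start=s0; accept=s4; s0-0->s1; s0-1->s0; s1-0->s2; s1-1->s0; s2-0->s3; s2-1->s0; s3-0->s4; s3-1->s0; s4-0->s4; s4-1->s4

Track how much of `0000` has been matched so far: state s0 is no progress, s4 is the absorbing accept state reached once `0000` has occurred. Intermediate states record partial matches; on a mismatch, fall back to the longest reusable overlap.
With 5 states:
        0   1  
>  s0   s1  s0 
   s1   s2  s0 
   s2   s3  s0 
   s3   s4  s0 
 * s4   s4  s4 
(> = start, * = accepting)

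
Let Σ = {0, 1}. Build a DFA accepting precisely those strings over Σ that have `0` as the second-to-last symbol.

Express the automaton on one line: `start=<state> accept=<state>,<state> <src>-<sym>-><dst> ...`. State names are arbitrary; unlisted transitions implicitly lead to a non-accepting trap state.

Because acceptance depends on a position counted from the end, the machine has to buffer the most recent 2 symbols. Make each state the string of the last up-to-2 symbols read; on input `x` shift the window left and append `x`. Accept when the buffered window has length 2 and begins with `0`.
A 7-state machine:
        0   1  
>  S0   S1  S2 
   S1   S3  S4 
   S2   S5  S6 
 * S3   S3  S4 
 * S4   S5  S6 
   S5   S3  S4 
   S6   S5  S6 
(> = start, * = accepting)

start=S0 accept=S3,S4 S0-0->S1 S0-1->S2 S1-0->S3 S1-1->S4 S2-0->S5 S2-1->S6 S3-0->S3 S3-1->S4 S4-0->S5 S4-1->S6 S5-0->S3 S5-1->S4 S6-0->S5 S6-1->S6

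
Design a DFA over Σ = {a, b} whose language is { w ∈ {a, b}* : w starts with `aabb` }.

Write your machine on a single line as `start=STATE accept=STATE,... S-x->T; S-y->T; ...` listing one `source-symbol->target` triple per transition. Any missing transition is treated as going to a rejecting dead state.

Check the first 4 symbols one by one: q0 through q3 record how many have matched `aabb` so far; any wrong symbol goes to the dead state q5. After all 4 match we enter the accepting sink q4.
6 states suffice.
        a   b  
>  q0   q1  q5 
   q1   q2  q5 
   q2   q5  q3 
   q3   q5  q4 
 * q4   q4  q4 
   q5   q5  q5 
(> = start, * = accepting)

start=q0; accept=q4; q0-a->q1; q0-b->q5; q1-a->q2; q1-b->q5; q2-a->q5; q2-b->q3; q3-a->q5; q3-b->q4; q4-a->q4; q4-b->q4; q5-a->q5; q5-b->q5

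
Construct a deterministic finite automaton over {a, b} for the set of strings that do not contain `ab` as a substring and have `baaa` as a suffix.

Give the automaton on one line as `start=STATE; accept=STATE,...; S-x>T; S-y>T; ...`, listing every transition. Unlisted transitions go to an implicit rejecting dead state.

Run two small machines in parallel and take their product. One (3 states) tracks partial matches of the forbidden pattern `ab`; the other (5 states) tracks how much of the suffix `baaa` has currently been matched. Each combined state is a pair, one component from each; accept when both components accept. Minimizing collapses redundant product states.
6 states suffice.
        a   b  
>  S0   S1  S2 
   S1   S1  S1 
   S2   S3  S2 
   S3   S4  S1 
   S4   S5  S1 
 * S5   S1  S1 
(> = start, * = accepting)

start=S0; accept=S5; S0-a>S1; S0-b>S2; S1-a>S1; S1-b>S1; S2-a>S3; S2-b>S2; S3-a>S4; S3-b>S1; S4-a>S5; S4-b>S1; S5-a>S1; S5-b>S1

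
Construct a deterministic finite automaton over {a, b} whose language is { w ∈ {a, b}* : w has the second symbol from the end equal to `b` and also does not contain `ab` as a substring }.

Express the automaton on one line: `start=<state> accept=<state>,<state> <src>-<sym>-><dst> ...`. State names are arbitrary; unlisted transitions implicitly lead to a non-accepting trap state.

start=q0 accept=q3,q4 q0-a->q1 q0-b->q2 q1-a->q1 q1-b->q1 q2-a->q3 q2-b->q4 q3-a->q1 q3-b->q1 q4-a->q3 q4-b->q4

Run two small machines in parallel and take their product. The first has 7 states tracking the last 2 symbols read; the second has 3 states tracking partial matches of the forbidden pattern `ab`. A product state is a pair (one from each), accepting exactly when both do. Equivalent product states are then merged.
5 states suffice.
        a   b  
>  q0   q1  q2 
   q1   q1  q1 
   q2   q3  q4 
 * q3   q1  q1 
 * q4   q3  q4 
(> = start, * = accepting)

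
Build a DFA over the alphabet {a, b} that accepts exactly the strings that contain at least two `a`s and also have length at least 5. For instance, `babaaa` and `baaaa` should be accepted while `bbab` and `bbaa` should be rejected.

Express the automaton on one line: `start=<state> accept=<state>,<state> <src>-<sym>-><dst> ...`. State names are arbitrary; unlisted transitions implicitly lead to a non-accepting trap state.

Build one automaton per condition and run them in lockstep. The first has 4 states tracking the count of `a`s, saturating at 3; the second has 7 states tracking the input length, saturating at 6. A product state is a pair (one from each), accepting exactly when both do. After merging equivalent states the machine shrinks.
With 12 states:
          a    b  
>  s0     s1   s2 
   s1     s3   s4 
   s2     s4   s5 
   s3     s6   s6 
   s4     s6   s7 
   s5     s7   s8 
   s6     s9   s9 
   s7     s9  s10 
   s8    s10   s8 
   s9    s11  s11 
   s10   s11  s10 
 * s11   s11  s11 
(> = start, * = accepting)

start=s0 accept=s11 s0-a->s1 s0-b->s2 s1-a->s3 s1-b->s4 s2-a->s4 s2-b->s5 s3-a->s6 s3-b->s6 s4-a->s6 s4-b->s7 s5-a->s7 s5-b->s8 s6-a->s9 s6-b->s9 s7-a->s9 s7-b->s10 s8-a->s10 s8-b->s8 s9-a->s11 s9-b->s11 s10-a->s11 s10-b->s10 s11-a->s11 s11-b->s11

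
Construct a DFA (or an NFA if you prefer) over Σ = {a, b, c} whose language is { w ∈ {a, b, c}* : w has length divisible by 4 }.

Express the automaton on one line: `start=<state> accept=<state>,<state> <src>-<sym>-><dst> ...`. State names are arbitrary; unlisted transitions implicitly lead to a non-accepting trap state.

Count input length modulo 4: every symbol advances one step around the cycle S0 → S1 → S2 → S3 → S0. Accept at S0.
        a   b   c  
>* S0   S1  S1  S1 
   S1   S2  S2  S2 
   S2   S3  S3  S3 
   S3   S0  S0  S0 
(> = start, * = accepting)

start=S0 accept=S0 S0-a->S1 S0-b->S1 S0-c->S1 S1-a->S2 S1-b->S2 S1-c->S2 S2-a->S3 S2-b->S3 S2-c->S3 S3-a->S0 S3-b->S0 S3-c->S0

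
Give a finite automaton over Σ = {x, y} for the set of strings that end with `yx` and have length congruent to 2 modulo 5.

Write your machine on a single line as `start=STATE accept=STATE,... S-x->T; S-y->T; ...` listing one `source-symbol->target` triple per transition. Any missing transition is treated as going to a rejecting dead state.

Build one automaton per condition and run them in lockstep. One (3 states) tracks how much of the suffix `yx` has currently been matched; the other (5 states) tracks the input length modulo 5. Each combined state is a pair, one component from each; accept when both components accept.
With 15 states:
          x    y  
>  S0     S1   S2 
   S1     S3   S4 
   S2     S5   S4 
   S3     S6   S7 
   S4     S8   S7 
 * S5     S6   S7 
   S6     S9  S10 
   S7    S11  S10 
   S8     S9  S10 
   S9     S0  S12 
   S10   S13  S12 
   S11    S0  S12 
   S12   S14   S2 
   S13    S1   S2 
   S14    S3   S4 
(> = start, * = accepting)

start=S0; accept=S5; S0-x->S1; S0-y->S2; S1-x->S3; S1-y->S4; S2-x->S5; S2-y->S4; S3-x->S6; S3-y->S7; S4-x->S8; S4-y->S7; S5-x->S6; S5-y->S7; S6-x->S9; S6-y->S10; S7-x->S11; S7-y->S10; S8-x->S9; S8-y->S10; S9-x->S0; S9-y->S12; S10-x->S13; S10-y->S12; S11-x->S0; S11-y->S12; S12-x->S14; S12-y->S2; S13-x->S1; S13-y->S2; S14-x->S3; S14-y->S4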